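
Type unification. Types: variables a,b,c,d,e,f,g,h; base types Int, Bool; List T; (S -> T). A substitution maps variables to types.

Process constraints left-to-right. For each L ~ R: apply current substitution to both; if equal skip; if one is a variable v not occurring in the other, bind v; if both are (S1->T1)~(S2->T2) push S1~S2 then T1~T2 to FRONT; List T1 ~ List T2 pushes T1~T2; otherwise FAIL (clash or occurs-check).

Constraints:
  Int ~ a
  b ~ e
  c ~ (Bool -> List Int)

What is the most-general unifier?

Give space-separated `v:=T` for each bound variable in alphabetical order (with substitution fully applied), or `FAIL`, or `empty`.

step 1: unify Int ~ a  [subst: {-} | 2 pending]
  bind a := Int
step 2: unify b ~ e  [subst: {a:=Int} | 1 pending]
  bind b := e
step 3: unify c ~ (Bool -> List Int)  [subst: {a:=Int, b:=e} | 0 pending]
  bind c := (Bool -> List Int)

Answer: a:=Int b:=e c:=(Bool -> List Int)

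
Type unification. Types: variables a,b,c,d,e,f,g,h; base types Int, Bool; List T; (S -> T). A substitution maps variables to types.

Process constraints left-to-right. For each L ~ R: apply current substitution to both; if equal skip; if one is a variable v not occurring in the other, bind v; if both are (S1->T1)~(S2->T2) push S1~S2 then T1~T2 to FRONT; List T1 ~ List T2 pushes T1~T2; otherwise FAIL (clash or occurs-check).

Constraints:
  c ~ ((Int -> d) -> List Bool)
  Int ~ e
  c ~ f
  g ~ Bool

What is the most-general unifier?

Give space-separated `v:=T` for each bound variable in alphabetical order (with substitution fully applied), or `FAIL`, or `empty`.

step 1: unify c ~ ((Int -> d) -> List Bool)  [subst: {-} | 3 pending]
  bind c := ((Int -> d) -> List Bool)
step 2: unify Int ~ e  [subst: {c:=((Int -> d) -> List Bool)} | 2 pending]
  bind e := Int
step 3: unify ((Int -> d) -> List Bool) ~ f  [subst: {c:=((Int -> d) -> List Bool), e:=Int} | 1 pending]
  bind f := ((Int -> d) -> List Bool)
step 4: unify g ~ Bool  [subst: {c:=((Int -> d) -> List Bool), e:=Int, f:=((Int -> d) -> List Bool)} | 0 pending]
  bind g := Bool

Answer: c:=((Int -> d) -> List Bool) e:=Int f:=((Int -> d) -> List Bool) g:=Bool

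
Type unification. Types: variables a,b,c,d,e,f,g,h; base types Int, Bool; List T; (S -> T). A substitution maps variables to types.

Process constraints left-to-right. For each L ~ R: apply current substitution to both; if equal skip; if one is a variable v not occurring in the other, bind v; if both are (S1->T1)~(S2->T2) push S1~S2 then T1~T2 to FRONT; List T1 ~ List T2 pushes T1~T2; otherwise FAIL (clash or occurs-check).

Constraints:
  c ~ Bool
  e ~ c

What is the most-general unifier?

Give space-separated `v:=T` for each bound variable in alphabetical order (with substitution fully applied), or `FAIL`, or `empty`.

step 1: unify c ~ Bool  [subst: {-} | 1 pending]
  bind c := Bool
step 2: unify e ~ Bool  [subst: {c:=Bool} | 0 pending]
  bind e := Bool

Answer: c:=Bool e:=Bool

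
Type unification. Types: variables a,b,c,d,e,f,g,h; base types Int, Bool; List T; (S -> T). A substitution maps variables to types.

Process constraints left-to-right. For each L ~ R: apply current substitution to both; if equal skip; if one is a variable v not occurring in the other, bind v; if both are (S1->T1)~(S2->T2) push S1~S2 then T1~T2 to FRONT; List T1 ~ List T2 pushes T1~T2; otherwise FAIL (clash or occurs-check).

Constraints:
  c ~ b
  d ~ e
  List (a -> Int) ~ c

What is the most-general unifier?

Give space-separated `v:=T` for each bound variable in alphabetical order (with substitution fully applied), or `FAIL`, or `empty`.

step 1: unify c ~ b  [subst: {-} | 2 pending]
  bind c := b
step 2: unify d ~ e  [subst: {c:=b} | 1 pending]
  bind d := e
step 3: unify List (a -> Int) ~ b  [subst: {c:=b, d:=e} | 0 pending]
  bind b := List (a -> Int)

Answer: b:=List (a -> Int) c:=List (a -> Int) d:=e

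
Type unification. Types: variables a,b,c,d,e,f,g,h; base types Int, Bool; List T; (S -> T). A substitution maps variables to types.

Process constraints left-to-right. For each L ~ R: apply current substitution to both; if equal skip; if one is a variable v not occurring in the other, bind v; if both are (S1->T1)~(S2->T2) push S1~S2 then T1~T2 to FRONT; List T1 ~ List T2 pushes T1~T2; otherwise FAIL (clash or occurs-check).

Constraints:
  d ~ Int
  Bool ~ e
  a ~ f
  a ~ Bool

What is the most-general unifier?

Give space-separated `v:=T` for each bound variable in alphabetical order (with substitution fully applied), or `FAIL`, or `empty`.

Answer: a:=Bool d:=Int e:=Bool f:=Bool

Derivation:
step 1: unify d ~ Int  [subst: {-} | 3 pending]
  bind d := Int
step 2: unify Bool ~ e  [subst: {d:=Int} | 2 pending]
  bind e := Bool
step 3: unify a ~ f  [subst: {d:=Int, e:=Bool} | 1 pending]
  bind a := f
step 4: unify f ~ Bool  [subst: {d:=Int, e:=Bool, a:=f} | 0 pending]
  bind f := Bool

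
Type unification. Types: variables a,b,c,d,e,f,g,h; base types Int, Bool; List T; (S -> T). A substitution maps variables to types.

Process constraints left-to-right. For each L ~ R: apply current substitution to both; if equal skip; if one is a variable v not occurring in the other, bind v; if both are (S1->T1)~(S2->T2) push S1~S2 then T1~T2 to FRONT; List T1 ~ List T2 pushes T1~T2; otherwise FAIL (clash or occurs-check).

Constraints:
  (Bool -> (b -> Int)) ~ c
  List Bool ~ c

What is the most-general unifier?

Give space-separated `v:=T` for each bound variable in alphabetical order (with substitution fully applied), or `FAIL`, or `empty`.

Answer: FAIL

Derivation:
step 1: unify (Bool -> (b -> Int)) ~ c  [subst: {-} | 1 pending]
  bind c := (Bool -> (b -> Int))
step 2: unify List Bool ~ (Bool -> (b -> Int))  [subst: {c:=(Bool -> (b -> Int))} | 0 pending]
  clash: List Bool vs (Bool -> (b -> Int))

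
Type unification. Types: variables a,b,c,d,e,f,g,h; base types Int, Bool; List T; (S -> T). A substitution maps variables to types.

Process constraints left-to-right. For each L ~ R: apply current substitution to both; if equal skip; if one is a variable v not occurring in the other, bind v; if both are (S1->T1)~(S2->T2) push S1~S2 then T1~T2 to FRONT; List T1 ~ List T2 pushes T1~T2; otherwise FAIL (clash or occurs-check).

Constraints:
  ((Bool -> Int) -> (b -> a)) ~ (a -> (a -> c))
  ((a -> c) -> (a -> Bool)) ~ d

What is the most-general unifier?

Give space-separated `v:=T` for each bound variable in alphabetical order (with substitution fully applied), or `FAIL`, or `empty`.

Answer: a:=(Bool -> Int) b:=(Bool -> Int) c:=(Bool -> Int) d:=(((Bool -> Int) -> (Bool -> Int)) -> ((Bool -> Int) -> Bool))

Derivation:
step 1: unify ((Bool -> Int) -> (b -> a)) ~ (a -> (a -> c))  [subst: {-} | 1 pending]
  -> decompose arrow: push (Bool -> Int)~a, (b -> a)~(a -> c)
step 2: unify (Bool -> Int) ~ a  [subst: {-} | 2 pending]
  bind a := (Bool -> Int)
step 3: unify (b -> (Bool -> Int)) ~ ((Bool -> Int) -> c)  [subst: {a:=(Bool -> Int)} | 1 pending]
  -> decompose arrow: push b~(Bool -> Int), (Bool -> Int)~c
step 4: unify b ~ (Bool -> Int)  [subst: {a:=(Bool -> Int)} | 2 pending]
  bind b := (Bool -> Int)
step 5: unify (Bool -> Int) ~ c  [subst: {a:=(Bool -> Int), b:=(Bool -> Int)} | 1 pending]
  bind c := (Bool -> Int)
step 6: unify (((Bool -> Int) -> (Bool -> Int)) -> ((Bool -> Int) -> Bool)) ~ d  [subst: {a:=(Bool -> Int), b:=(Bool -> Int), c:=(Bool -> Int)} | 0 pending]
  bind d := (((Bool -> Int) -> (Bool -> Int)) -> ((Bool -> Int) -> Bool))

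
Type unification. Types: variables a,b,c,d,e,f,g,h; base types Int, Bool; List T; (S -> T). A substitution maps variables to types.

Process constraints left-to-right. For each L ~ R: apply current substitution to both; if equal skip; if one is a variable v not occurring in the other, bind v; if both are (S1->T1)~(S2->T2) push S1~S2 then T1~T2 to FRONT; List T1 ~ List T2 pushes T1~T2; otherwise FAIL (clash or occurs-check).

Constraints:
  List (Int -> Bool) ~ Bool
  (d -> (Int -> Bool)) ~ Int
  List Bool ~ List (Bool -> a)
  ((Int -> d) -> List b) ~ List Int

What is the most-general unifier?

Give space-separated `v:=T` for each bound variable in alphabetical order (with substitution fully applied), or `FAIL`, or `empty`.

Answer: FAIL

Derivation:
step 1: unify List (Int -> Bool) ~ Bool  [subst: {-} | 3 pending]
  clash: List (Int -> Bool) vs Bool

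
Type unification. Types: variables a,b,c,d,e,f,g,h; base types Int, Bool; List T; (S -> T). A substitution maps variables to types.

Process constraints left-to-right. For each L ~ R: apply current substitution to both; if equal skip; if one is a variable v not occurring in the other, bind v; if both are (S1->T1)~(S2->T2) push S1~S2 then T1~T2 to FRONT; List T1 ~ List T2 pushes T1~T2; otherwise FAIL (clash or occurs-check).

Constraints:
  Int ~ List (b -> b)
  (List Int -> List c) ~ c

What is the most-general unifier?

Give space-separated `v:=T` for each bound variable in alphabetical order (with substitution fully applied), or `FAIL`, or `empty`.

Answer: FAIL

Derivation:
step 1: unify Int ~ List (b -> b)  [subst: {-} | 1 pending]
  clash: Int vs List (b -> b)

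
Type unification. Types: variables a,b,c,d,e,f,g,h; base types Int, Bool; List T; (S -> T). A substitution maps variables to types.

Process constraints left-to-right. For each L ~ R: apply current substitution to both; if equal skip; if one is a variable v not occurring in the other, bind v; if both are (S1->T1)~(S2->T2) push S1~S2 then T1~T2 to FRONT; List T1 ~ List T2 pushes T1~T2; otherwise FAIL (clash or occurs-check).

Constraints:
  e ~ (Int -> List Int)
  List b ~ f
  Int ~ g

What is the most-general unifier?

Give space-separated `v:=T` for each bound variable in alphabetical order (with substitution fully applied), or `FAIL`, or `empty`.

Answer: e:=(Int -> List Int) f:=List b g:=Int

Derivation:
step 1: unify e ~ (Int -> List Int)  [subst: {-} | 2 pending]
  bind e := (Int -> List Int)
step 2: unify List b ~ f  [subst: {e:=(Int -> List Int)} | 1 pending]
  bind f := List b
step 3: unify Int ~ g  [subst: {e:=(Int -> List Int), f:=List b} | 0 pending]
  bind g := Int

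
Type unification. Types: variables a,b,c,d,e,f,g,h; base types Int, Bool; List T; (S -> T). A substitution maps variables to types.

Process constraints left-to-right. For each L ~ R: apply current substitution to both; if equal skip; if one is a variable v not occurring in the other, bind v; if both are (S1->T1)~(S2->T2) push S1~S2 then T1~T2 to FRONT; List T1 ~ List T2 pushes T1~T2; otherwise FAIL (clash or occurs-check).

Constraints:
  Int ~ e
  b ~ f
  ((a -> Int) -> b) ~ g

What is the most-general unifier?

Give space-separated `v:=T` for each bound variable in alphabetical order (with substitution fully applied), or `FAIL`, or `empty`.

step 1: unify Int ~ e  [subst: {-} | 2 pending]
  bind e := Int
step 2: unify b ~ f  [subst: {e:=Int} | 1 pending]
  bind b := f
step 3: unify ((a -> Int) -> f) ~ g  [subst: {e:=Int, b:=f} | 0 pending]
  bind g := ((a -> Int) -> f)

Answer: b:=f e:=Int g:=((a -> Int) -> f)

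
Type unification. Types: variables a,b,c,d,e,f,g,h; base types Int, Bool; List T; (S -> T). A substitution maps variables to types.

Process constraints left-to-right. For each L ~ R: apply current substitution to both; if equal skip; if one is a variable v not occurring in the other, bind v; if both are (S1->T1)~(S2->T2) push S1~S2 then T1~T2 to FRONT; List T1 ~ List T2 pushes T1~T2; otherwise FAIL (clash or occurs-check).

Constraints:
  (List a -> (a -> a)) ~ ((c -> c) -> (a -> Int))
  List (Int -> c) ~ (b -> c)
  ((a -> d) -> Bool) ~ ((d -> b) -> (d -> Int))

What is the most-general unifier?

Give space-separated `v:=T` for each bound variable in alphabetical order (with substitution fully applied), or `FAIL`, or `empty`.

step 1: unify (List a -> (a -> a)) ~ ((c -> c) -> (a -> Int))  [subst: {-} | 2 pending]
  -> decompose arrow: push List a~(c -> c), (a -> a)~(a -> Int)
step 2: unify List a ~ (c -> c)  [subst: {-} | 3 pending]
  clash: List a vs (c -> c)

Answer: FAIL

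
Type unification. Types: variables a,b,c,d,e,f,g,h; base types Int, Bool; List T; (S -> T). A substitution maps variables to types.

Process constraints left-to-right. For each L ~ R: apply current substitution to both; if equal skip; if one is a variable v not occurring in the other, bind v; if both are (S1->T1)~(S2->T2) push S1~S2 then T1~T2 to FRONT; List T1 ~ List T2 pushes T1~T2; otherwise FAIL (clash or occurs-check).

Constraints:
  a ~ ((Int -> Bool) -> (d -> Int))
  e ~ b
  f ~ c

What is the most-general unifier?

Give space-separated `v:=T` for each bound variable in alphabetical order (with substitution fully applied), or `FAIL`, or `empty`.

step 1: unify a ~ ((Int -> Bool) -> (d -> Int))  [subst: {-} | 2 pending]
  bind a := ((Int -> Bool) -> (d -> Int))
step 2: unify e ~ b  [subst: {a:=((Int -> Bool) -> (d -> Int))} | 1 pending]
  bind e := b
step 3: unify f ~ c  [subst: {a:=((Int -> Bool) -> (d -> Int)), e:=b} | 0 pending]
  bind f := c

Answer: a:=((Int -> Bool) -> (d -> Int)) e:=b f:=c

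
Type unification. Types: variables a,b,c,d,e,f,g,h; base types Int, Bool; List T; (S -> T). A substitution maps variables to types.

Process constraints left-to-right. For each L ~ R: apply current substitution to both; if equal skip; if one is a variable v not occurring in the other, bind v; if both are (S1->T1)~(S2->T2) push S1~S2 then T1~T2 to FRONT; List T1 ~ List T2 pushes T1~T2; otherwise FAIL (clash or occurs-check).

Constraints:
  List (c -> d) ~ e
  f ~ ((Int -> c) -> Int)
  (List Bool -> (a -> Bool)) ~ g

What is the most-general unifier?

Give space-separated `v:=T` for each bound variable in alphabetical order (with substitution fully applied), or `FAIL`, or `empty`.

step 1: unify List (c -> d) ~ e  [subst: {-} | 2 pending]
  bind e := List (c -> d)
step 2: unify f ~ ((Int -> c) -> Int)  [subst: {e:=List (c -> d)} | 1 pending]
  bind f := ((Int -> c) -> Int)
step 3: unify (List Bool -> (a -> Bool)) ~ g  [subst: {e:=List (c -> d), f:=((Int -> c) -> Int)} | 0 pending]
  bind g := (List Bool -> (a -> Bool))

Answer: e:=List (c -> d) f:=((Int -> c) -> Int) g:=(List Bool -> (a -> Bool))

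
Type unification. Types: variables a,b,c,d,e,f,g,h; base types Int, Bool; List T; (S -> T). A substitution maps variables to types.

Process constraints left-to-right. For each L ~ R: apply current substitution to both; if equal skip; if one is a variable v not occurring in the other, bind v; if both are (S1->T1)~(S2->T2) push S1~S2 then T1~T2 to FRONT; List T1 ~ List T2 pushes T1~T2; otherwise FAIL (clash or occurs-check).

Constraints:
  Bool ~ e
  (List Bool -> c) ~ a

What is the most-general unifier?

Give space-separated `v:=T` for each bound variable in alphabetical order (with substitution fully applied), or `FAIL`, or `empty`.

step 1: unify Bool ~ e  [subst: {-} | 1 pending]
  bind e := Bool
step 2: unify (List Bool -> c) ~ a  [subst: {e:=Bool} | 0 pending]
  bind a := (List Bool -> c)

Answer: a:=(List Bool -> c) e:=Bool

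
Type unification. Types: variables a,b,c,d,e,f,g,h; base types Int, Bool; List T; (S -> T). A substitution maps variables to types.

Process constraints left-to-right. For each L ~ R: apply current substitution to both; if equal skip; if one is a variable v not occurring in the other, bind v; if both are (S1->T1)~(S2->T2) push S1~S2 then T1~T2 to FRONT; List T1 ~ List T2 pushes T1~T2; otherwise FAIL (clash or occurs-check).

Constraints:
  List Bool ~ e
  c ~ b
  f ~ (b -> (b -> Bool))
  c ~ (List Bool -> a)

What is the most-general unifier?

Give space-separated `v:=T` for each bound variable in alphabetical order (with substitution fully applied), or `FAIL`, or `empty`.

Answer: b:=(List Bool -> a) c:=(List Bool -> a) e:=List Bool f:=((List Bool -> a) -> ((List Bool -> a) -> Bool))

Derivation:
step 1: unify List Bool ~ e  [subst: {-} | 3 pending]
  bind e := List Bool
step 2: unify c ~ b  [subst: {e:=List Bool} | 2 pending]
  bind c := b
step 3: unify f ~ (b -> (b -> Bool))  [subst: {e:=List Bool, c:=b} | 1 pending]
  bind f := (b -> (b -> Bool))
step 4: unify b ~ (List Bool -> a)  [subst: {e:=List Bool, c:=b, f:=(b -> (b -> Bool))} | 0 pending]
  bind b := (List Bool -> a)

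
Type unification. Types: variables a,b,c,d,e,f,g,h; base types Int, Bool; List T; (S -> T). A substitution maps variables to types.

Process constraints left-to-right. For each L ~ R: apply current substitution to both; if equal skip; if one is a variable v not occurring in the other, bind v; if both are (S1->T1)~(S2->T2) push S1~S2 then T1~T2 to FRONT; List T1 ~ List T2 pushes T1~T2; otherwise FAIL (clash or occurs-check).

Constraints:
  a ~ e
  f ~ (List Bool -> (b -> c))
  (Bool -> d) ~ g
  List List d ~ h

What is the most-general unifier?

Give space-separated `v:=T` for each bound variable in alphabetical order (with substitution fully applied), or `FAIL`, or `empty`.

Answer: a:=e f:=(List Bool -> (b -> c)) g:=(Bool -> d) h:=List List d

Derivation:
step 1: unify a ~ e  [subst: {-} | 3 pending]
  bind a := e
step 2: unify f ~ (List Bool -> (b -> c))  [subst: {a:=e} | 2 pending]
  bind f := (List Bool -> (b -> c))
step 3: unify (Bool -> d) ~ g  [subst: {a:=e, f:=(List Bool -> (b -> c))} | 1 pending]
  bind g := (Bool -> d)
step 4: unify List List d ~ h  [subst: {a:=e, f:=(List Bool -> (b -> c)), g:=(Bool -> d)} | 0 pending]
  bind h := List List d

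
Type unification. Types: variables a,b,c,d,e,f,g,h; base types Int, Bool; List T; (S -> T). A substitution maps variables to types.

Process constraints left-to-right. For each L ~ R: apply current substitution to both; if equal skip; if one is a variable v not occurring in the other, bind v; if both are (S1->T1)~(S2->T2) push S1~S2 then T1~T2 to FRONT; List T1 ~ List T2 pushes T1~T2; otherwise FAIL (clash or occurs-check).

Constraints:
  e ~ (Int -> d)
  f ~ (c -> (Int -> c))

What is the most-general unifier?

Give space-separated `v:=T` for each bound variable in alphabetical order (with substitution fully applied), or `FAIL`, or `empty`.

Answer: e:=(Int -> d) f:=(c -> (Int -> c))

Derivation:
step 1: unify e ~ (Int -> d)  [subst: {-} | 1 pending]
  bind e := (Int -> d)
step 2: unify f ~ (c -> (Int -> c))  [subst: {e:=(Int -> d)} | 0 pending]
  bind f := (c -> (Int -> c))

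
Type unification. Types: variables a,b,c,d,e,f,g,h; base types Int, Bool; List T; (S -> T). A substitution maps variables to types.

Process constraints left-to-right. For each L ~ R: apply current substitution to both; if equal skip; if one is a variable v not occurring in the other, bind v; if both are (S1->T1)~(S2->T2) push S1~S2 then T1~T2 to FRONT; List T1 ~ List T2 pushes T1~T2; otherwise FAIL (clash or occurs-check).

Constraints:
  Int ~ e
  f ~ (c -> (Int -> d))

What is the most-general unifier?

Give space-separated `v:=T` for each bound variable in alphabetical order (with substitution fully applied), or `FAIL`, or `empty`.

Answer: e:=Int f:=(c -> (Int -> d))

Derivation:
step 1: unify Int ~ e  [subst: {-} | 1 pending]
  bind e := Int
step 2: unify f ~ (c -> (Int -> d))  [subst: {e:=Int} | 0 pending]
  bind f := (c -> (Int -> d))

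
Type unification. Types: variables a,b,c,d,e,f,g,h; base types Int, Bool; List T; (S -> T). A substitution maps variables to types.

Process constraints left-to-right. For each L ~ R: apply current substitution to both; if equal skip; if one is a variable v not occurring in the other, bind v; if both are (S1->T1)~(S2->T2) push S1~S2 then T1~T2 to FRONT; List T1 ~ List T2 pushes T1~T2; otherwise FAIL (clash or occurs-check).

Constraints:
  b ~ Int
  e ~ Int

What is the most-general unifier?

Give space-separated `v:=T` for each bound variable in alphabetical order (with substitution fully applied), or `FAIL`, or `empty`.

Answer: b:=Int e:=Int

Derivation:
step 1: unify b ~ Int  [subst: {-} | 1 pending]
  bind b := Int
step 2: unify e ~ Int  [subst: {b:=Int} | 0 pending]
  bind e := Int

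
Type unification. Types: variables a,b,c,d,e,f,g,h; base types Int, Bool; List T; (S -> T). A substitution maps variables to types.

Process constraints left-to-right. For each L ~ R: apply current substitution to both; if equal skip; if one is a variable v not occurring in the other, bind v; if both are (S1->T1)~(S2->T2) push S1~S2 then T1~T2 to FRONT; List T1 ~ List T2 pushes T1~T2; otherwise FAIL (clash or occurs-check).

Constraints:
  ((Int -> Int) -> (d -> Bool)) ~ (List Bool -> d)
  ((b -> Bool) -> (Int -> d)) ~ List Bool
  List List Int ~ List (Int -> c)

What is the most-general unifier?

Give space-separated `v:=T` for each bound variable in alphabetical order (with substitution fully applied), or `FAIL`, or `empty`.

Answer: FAIL

Derivation:
step 1: unify ((Int -> Int) -> (d -> Bool)) ~ (List Bool -> d)  [subst: {-} | 2 pending]
  -> decompose arrow: push (Int -> Int)~List Bool, (d -> Bool)~d
step 2: unify (Int -> Int) ~ List Bool  [subst: {-} | 3 pending]
  clash: (Int -> Int) vs List Bool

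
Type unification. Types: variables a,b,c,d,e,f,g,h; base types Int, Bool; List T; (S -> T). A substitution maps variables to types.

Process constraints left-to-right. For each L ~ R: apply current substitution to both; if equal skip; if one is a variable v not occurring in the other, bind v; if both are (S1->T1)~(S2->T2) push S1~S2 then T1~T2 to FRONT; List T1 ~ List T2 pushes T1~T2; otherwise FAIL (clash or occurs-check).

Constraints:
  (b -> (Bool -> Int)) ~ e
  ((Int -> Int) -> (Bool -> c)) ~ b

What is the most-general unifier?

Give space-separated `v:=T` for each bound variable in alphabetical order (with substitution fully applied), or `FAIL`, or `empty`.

step 1: unify (b -> (Bool -> Int)) ~ e  [subst: {-} | 1 pending]
  bind e := (b -> (Bool -> Int))
step 2: unify ((Int -> Int) -> (Bool -> c)) ~ b  [subst: {e:=(b -> (Bool -> Int))} | 0 pending]
  bind b := ((Int -> Int) -> (Bool -> c))

Answer: b:=((Int -> Int) -> (Bool -> c)) e:=(((Int -> Int) -> (Bool -> c)) -> (Bool -> Int))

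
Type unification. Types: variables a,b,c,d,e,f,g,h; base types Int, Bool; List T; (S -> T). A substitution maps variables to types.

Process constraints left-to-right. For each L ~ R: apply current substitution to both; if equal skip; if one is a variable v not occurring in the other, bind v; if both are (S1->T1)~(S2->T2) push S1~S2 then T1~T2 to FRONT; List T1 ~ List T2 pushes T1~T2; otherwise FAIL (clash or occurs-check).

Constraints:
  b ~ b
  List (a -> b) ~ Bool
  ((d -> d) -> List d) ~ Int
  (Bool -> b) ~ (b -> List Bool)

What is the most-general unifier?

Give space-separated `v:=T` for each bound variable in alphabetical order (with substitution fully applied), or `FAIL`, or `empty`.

Answer: FAIL

Derivation:
step 1: unify b ~ b  [subst: {-} | 3 pending]
  -> identical, skip
step 2: unify List (a -> b) ~ Bool  [subst: {-} | 2 pending]
  clash: List (a -> b) vs Bool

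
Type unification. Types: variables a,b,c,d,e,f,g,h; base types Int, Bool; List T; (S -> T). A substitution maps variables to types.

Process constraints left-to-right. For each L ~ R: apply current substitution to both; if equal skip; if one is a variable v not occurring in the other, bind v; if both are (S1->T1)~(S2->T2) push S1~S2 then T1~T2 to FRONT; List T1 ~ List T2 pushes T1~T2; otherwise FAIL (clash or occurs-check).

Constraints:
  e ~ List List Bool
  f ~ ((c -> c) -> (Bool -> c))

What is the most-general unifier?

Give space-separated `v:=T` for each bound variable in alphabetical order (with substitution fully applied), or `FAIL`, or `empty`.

step 1: unify e ~ List List Bool  [subst: {-} | 1 pending]
  bind e := List List Bool
step 2: unify f ~ ((c -> c) -> (Bool -> c))  [subst: {e:=List List Bool} | 0 pending]
  bind f := ((c -> c) -> (Bool -> c))

Answer: e:=List List Bool f:=((c -> c) -> (Bool -> c))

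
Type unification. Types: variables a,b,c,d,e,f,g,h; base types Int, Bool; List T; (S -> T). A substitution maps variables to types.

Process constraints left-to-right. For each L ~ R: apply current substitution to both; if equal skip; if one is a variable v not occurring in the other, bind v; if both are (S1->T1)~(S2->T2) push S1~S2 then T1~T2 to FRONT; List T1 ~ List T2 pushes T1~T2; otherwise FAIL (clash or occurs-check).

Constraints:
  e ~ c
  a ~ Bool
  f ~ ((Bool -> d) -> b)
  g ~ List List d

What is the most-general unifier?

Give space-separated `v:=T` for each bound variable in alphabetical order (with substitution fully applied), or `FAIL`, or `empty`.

Answer: a:=Bool e:=c f:=((Bool -> d) -> b) g:=List List d

Derivation:
step 1: unify e ~ c  [subst: {-} | 3 pending]
  bind e := c
step 2: unify a ~ Bool  [subst: {e:=c} | 2 pending]
  bind a := Bool
step 3: unify f ~ ((Bool -> d) -> b)  [subst: {e:=c, a:=Bool} | 1 pending]
  bind f := ((Bool -> d) -> b)
step 4: unify g ~ List List d  [subst: {e:=c, a:=Bool, f:=((Bool -> d) -> b)} | 0 pending]
  bind g := List List d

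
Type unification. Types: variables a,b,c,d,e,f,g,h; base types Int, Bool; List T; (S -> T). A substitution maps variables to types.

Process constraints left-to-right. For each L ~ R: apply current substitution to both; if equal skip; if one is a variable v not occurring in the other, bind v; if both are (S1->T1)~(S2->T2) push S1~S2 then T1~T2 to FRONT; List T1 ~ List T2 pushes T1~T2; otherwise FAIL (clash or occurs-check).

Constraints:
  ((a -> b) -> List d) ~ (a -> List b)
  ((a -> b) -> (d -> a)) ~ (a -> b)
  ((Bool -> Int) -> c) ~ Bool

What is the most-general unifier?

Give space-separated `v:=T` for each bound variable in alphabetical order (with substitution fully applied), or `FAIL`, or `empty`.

Answer: FAIL

Derivation:
step 1: unify ((a -> b) -> List d) ~ (a -> List b)  [subst: {-} | 2 pending]
  -> decompose arrow: push (a -> b)~a, List d~List b
step 2: unify (a -> b) ~ a  [subst: {-} | 3 pending]
  occurs-check fail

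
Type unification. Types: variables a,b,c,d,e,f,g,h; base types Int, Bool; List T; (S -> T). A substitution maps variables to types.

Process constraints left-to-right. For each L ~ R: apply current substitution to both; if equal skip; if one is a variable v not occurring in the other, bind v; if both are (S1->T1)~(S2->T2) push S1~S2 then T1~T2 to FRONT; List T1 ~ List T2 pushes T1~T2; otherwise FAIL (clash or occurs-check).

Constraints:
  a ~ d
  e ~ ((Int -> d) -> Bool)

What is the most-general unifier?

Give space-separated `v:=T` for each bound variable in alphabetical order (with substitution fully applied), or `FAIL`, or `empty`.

Answer: a:=d e:=((Int -> d) -> Bool)

Derivation:
step 1: unify a ~ d  [subst: {-} | 1 pending]
  bind a := d
step 2: unify e ~ ((Int -> d) -> Bool)  [subst: {a:=d} | 0 pending]
  bind e := ((Int -> d) -> Bool)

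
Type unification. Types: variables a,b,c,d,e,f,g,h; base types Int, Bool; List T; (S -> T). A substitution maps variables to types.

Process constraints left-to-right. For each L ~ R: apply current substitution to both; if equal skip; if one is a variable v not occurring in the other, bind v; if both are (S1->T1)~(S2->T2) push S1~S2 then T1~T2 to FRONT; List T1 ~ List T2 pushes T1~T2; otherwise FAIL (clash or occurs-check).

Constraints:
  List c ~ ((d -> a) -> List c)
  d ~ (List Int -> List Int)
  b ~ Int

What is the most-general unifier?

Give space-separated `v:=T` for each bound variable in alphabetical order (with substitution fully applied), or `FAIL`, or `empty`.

step 1: unify List c ~ ((d -> a) -> List c)  [subst: {-} | 2 pending]
  clash: List c vs ((d -> a) -> List c)

Answer: FAIL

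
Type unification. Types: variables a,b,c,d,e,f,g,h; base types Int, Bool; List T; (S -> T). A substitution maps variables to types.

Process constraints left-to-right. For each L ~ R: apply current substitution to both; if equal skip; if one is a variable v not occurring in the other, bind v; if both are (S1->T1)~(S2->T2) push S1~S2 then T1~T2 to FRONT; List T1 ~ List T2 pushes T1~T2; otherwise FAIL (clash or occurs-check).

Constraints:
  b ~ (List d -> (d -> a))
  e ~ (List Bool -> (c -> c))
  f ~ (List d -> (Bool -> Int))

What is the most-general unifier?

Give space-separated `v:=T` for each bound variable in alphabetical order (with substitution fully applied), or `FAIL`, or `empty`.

step 1: unify b ~ (List d -> (d -> a))  [subst: {-} | 2 pending]
  bind b := (List d -> (d -> a))
step 2: unify e ~ (List Bool -> (c -> c))  [subst: {b:=(List d -> (d -> a))} | 1 pending]
  bind e := (List Bool -> (c -> c))
step 3: unify f ~ (List d -> (Bool -> Int))  [subst: {b:=(List d -> (d -> a)), e:=(List Bool -> (c -> c))} | 0 pending]
  bind f := (List d -> (Bool -> Int))

Answer: b:=(List d -> (d -> a)) e:=(List Bool -> (c -> c)) f:=(List d -> (Bool -> Int))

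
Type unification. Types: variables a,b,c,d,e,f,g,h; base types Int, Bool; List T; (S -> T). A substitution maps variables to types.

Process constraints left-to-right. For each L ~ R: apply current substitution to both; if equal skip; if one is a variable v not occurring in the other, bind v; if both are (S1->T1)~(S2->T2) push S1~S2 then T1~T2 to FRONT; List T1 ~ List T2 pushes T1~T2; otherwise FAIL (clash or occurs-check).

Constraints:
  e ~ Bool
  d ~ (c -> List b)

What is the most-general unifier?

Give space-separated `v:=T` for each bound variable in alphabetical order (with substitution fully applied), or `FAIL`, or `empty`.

step 1: unify e ~ Bool  [subst: {-} | 1 pending]
  bind e := Bool
step 2: unify d ~ (c -> List b)  [subst: {e:=Bool} | 0 pending]
  bind d := (c -> List b)

Answer: d:=(c -> List b) e:=Bool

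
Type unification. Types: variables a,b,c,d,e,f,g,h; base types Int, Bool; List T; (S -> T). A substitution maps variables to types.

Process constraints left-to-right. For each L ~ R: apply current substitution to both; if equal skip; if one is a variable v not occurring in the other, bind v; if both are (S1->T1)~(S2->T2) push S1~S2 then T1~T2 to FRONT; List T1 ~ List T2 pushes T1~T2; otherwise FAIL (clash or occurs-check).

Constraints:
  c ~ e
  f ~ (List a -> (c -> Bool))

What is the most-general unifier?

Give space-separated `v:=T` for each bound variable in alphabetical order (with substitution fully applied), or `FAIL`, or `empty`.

Answer: c:=e f:=(List a -> (e -> Bool))

Derivation:
step 1: unify c ~ e  [subst: {-} | 1 pending]
  bind c := e
step 2: unify f ~ (List a -> (e -> Bool))  [subst: {c:=e} | 0 pending]
  bind f := (List a -> (e -> Bool))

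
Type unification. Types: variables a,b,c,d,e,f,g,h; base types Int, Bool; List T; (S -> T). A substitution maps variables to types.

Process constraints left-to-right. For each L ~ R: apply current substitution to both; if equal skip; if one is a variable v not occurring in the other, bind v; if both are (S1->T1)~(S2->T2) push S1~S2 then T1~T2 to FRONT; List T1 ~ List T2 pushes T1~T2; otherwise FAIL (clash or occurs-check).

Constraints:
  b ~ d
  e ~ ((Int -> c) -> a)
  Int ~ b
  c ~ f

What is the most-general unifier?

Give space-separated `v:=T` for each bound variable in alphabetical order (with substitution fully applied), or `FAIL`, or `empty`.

Answer: b:=Int c:=f d:=Int e:=((Int -> f) -> a)

Derivation:
step 1: unify b ~ d  [subst: {-} | 3 pending]
  bind b := d
step 2: unify e ~ ((Int -> c) -> a)  [subst: {b:=d} | 2 pending]
  bind e := ((Int -> c) -> a)
step 3: unify Int ~ d  [subst: {b:=d, e:=((Int -> c) -> a)} | 1 pending]
  bind d := Int
step 4: unify c ~ f  [subst: {b:=d, e:=((Int -> c) -> a), d:=Int} | 0 pending]
  bind c := f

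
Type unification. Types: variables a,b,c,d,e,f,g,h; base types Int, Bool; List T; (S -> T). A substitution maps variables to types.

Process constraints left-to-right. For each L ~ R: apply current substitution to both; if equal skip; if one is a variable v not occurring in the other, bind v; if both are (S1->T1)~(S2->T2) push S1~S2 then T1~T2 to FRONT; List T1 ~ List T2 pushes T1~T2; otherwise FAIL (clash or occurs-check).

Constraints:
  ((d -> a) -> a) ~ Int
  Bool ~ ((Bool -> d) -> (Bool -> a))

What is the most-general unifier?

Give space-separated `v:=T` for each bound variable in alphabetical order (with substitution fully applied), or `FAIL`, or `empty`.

step 1: unify ((d -> a) -> a) ~ Int  [subst: {-} | 1 pending]
  clash: ((d -> a) -> a) vs Int

Answer: FAIL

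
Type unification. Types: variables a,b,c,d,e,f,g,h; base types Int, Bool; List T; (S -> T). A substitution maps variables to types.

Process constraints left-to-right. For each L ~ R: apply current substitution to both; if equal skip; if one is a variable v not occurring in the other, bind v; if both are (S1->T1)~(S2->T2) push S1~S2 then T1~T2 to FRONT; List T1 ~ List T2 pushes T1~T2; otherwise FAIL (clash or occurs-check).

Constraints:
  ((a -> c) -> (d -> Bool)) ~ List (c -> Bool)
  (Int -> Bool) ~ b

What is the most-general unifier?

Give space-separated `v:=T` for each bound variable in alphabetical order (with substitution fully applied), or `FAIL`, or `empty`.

step 1: unify ((a -> c) -> (d -> Bool)) ~ List (c -> Bool)  [subst: {-} | 1 pending]
  clash: ((a -> c) -> (d -> Bool)) vs List (c -> Bool)

Answer: FAIL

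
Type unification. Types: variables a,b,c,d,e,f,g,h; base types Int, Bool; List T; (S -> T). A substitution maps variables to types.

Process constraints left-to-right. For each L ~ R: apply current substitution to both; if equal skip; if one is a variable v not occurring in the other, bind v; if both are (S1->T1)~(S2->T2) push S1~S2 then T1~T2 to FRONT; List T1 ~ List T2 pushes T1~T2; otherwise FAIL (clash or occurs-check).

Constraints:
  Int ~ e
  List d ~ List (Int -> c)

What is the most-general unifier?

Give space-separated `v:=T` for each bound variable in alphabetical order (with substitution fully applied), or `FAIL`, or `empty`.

step 1: unify Int ~ e  [subst: {-} | 1 pending]
  bind e := Int
step 2: unify List d ~ List (Int -> c)  [subst: {e:=Int} | 0 pending]
  -> decompose List: push d~(Int -> c)
step 3: unify d ~ (Int -> c)  [subst: {e:=Int} | 0 pending]
  bind d := (Int -> c)

Answer: d:=(Int -> c) e:=Int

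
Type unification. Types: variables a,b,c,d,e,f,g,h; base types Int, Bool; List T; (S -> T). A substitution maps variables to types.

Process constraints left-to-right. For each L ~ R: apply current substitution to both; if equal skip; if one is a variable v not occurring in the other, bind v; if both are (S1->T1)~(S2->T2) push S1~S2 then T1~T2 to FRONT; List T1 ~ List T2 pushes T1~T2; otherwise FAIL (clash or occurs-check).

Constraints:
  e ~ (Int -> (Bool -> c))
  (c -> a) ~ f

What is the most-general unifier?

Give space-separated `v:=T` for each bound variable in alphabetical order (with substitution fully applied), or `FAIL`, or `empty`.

Answer: e:=(Int -> (Bool -> c)) f:=(c -> a)

Derivation:
step 1: unify e ~ (Int -> (Bool -> c))  [subst: {-} | 1 pending]
  bind e := (Int -> (Bool -> c))
step 2: unify (c -> a) ~ f  [subst: {e:=(Int -> (Bool -> c))} | 0 pending]
  bind f := (c -> a)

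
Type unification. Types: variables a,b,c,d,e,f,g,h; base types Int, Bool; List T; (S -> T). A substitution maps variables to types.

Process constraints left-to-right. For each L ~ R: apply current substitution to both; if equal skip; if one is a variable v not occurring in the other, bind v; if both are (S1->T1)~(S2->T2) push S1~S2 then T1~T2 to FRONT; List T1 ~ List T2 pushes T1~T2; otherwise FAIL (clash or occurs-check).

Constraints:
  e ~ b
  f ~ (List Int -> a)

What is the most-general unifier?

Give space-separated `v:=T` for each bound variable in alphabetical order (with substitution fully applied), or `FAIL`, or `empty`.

step 1: unify e ~ b  [subst: {-} | 1 pending]
  bind e := b
step 2: unify f ~ (List Int -> a)  [subst: {e:=b} | 0 pending]
  bind f := (List Int -> a)

Answer: e:=b f:=(List Int -> a)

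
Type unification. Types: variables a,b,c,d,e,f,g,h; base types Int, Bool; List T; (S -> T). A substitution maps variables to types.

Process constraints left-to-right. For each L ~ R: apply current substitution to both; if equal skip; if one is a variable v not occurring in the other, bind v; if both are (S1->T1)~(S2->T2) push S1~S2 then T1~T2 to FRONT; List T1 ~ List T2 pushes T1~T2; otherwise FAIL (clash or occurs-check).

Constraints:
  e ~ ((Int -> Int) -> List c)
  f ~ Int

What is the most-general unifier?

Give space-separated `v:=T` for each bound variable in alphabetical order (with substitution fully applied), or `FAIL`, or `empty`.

step 1: unify e ~ ((Int -> Int) -> List c)  [subst: {-} | 1 pending]
  bind e := ((Int -> Int) -> List c)
step 2: unify f ~ Int  [subst: {e:=((Int -> Int) -> List c)} | 0 pending]
  bind f := Int

Answer: e:=((Int -> Int) -> List c) f:=Int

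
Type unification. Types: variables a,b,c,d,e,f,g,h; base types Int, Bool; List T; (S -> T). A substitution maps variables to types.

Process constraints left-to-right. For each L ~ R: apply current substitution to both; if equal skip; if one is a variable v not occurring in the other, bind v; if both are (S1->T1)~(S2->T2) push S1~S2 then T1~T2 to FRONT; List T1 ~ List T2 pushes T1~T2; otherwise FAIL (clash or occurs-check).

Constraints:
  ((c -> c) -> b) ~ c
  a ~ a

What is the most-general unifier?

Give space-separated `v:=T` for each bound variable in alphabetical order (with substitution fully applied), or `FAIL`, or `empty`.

Answer: FAIL

Derivation:
step 1: unify ((c -> c) -> b) ~ c  [subst: {-} | 1 pending]
  occurs-check fail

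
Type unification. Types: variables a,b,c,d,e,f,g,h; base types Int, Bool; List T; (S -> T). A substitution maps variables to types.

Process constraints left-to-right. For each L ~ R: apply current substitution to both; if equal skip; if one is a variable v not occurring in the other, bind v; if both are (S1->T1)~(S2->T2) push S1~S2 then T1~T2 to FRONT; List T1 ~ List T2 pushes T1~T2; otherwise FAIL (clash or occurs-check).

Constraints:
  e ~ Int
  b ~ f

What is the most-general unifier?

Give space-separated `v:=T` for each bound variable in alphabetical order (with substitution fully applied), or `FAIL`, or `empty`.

step 1: unify e ~ Int  [subst: {-} | 1 pending]
  bind e := Int
step 2: unify b ~ f  [subst: {e:=Int} | 0 pending]
  bind b := f

Answer: b:=f e:=Int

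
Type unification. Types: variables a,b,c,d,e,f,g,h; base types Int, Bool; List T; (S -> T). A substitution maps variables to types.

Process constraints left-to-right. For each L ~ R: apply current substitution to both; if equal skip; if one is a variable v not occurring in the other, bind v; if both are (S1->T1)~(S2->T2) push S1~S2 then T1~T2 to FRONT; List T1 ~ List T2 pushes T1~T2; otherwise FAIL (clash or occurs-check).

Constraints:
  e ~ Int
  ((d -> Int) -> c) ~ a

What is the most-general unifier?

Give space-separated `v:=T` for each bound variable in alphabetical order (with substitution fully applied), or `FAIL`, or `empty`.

Answer: a:=((d -> Int) -> c) e:=Int

Derivation:
step 1: unify e ~ Int  [subst: {-} | 1 pending]
  bind e := Int
step 2: unify ((d -> Int) -> c) ~ a  [subst: {e:=Int} | 0 pending]
  bind a := ((d -> Int) -> c)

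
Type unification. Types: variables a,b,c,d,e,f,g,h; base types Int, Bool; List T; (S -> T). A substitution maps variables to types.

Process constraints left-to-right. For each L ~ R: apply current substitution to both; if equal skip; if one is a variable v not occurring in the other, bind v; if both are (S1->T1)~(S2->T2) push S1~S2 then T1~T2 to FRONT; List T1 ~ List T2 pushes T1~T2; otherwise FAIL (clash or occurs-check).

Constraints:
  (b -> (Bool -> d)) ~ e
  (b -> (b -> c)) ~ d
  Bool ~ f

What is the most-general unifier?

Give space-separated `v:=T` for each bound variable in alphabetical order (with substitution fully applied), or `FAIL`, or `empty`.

step 1: unify (b -> (Bool -> d)) ~ e  [subst: {-} | 2 pending]
  bind e := (b -> (Bool -> d))
step 2: unify (b -> (b -> c)) ~ d  [subst: {e:=(b -> (Bool -> d))} | 1 pending]
  bind d := (b -> (b -> c))
step 3: unify Bool ~ f  [subst: {e:=(b -> (Bool -> d)), d:=(b -> (b -> c))} | 0 pending]
  bind f := Bool

Answer: d:=(b -> (b -> c)) e:=(b -> (Bool -> (b -> (b -> c)))) f:=Bool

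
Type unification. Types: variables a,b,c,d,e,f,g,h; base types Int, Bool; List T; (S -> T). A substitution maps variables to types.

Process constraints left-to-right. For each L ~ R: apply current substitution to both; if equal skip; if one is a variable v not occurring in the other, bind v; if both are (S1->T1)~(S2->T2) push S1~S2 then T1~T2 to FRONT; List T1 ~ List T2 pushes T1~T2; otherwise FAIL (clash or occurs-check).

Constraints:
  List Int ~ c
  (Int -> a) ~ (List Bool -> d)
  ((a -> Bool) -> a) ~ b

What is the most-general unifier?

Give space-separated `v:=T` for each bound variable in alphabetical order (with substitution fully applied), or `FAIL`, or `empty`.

Answer: FAIL

Derivation:
step 1: unify List Int ~ c  [subst: {-} | 2 pending]
  bind c := List Int
step 2: unify (Int -> a) ~ (List Bool -> d)  [subst: {c:=List Int} | 1 pending]
  -> decompose arrow: push Int~List Bool, a~d
step 3: unify Int ~ List Bool  [subst: {c:=List Int} | 2 pending]
  clash: Int vs List Bool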